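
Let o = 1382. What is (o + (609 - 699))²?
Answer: 1669264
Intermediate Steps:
(o + (609 - 699))² = (1382 + (609 - 699))² = (1382 - 90)² = 1292² = 1669264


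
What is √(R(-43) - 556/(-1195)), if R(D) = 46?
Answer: √66353570/1195 ≈ 6.8165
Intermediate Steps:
√(R(-43) - 556/(-1195)) = √(46 - 556/(-1195)) = √(46 - 556*(-1/1195)) = √(46 + 556/1195) = √(55526/1195) = √66353570/1195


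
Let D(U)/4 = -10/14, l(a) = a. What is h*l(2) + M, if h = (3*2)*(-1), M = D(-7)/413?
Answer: -34712/2891 ≈ -12.007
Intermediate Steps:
D(U) = -20/7 (D(U) = 4*(-10/14) = 4*(-10*1/14) = 4*(-5/7) = -20/7)
M = -20/2891 (M = -20/7/413 = -20/7*1/413 = -20/2891 ≈ -0.0069180)
h = -6 (h = 6*(-1) = -6)
h*l(2) + M = -6*2 - 20/2891 = -12 - 20/2891 = -34712/2891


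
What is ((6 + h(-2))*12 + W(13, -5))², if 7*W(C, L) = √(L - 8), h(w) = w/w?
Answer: (588 + I*√13)²/49 ≈ 7055.7 + 86.533*I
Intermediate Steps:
h(w) = 1
W(C, L) = √(-8 + L)/7 (W(C, L) = √(L - 8)/7 = √(-8 + L)/7)
((6 + h(-2))*12 + W(13, -5))² = ((6 + 1)*12 + √(-8 - 5)/7)² = (7*12 + √(-13)/7)² = (84 + (I*√13)/7)² = (84 + I*√13/7)²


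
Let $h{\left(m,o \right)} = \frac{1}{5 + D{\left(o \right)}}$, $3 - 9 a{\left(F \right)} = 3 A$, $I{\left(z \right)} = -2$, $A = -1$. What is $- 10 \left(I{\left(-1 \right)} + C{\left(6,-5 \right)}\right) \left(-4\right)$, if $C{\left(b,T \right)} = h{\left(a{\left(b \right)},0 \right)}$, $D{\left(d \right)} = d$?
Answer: $-72$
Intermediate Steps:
$a{\left(F \right)} = \frac{2}{3}$ ($a{\left(F \right)} = \frac{1}{3} - \frac{3 \left(-1\right)}{9} = \frac{1}{3} - - \frac{1}{3} = \frac{1}{3} + \frac{1}{3} = \frac{2}{3}$)
$h{\left(m,o \right)} = \frac{1}{5 + o}$
$C{\left(b,T \right)} = \frac{1}{5}$ ($C{\left(b,T \right)} = \frac{1}{5 + 0} = \frac{1}{5}$)
$- 10 \left(I{\left(-1 \right)} + C{\left(6,-5 \right)}\right) \left(-4\right) = - 10 \left(-2 + \frac{1}{5}\right) \left(-4\right) = \left(-10\right) \left(- \frac{9}{5}\right) \left(-4\right) = 18 \left(-4\right) = -72$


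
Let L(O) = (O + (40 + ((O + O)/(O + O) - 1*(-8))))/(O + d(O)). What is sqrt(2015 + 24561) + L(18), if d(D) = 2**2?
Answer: 67/22 + 4*sqrt(1661) ≈ 166.07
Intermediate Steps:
d(D) = 4
L(O) = (49 + O)/(4 + O) (L(O) = (O + (40 + ((O + O)/(O + O) - 1*(-8))))/(O + 4) = (O + (40 + ((2*O)/((2*O)) + 8)))/(4 + O) = (O + (40 + ((2*O)*(1/(2*O)) + 8)))/(4 + O) = (O + (40 + (1 + 8)))/(4 + O) = (O + (40 + 9))/(4 + O) = (O + 49)/(4 + O) = (49 + O)/(4 + O))
sqrt(2015 + 24561) + L(18) = sqrt(2015 + 24561) + (49 + 18)/(4 + 18) = sqrt(26576) + 67/22 = 4*sqrt(1661) + (1/22)*67 = 4*sqrt(1661) + 67/22 = 67/22 + 4*sqrt(1661)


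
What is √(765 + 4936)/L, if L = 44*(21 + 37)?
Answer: √5701/2552 ≈ 0.029587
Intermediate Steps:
L = 2552 (L = 44*58 = 2552)
√(765 + 4936)/L = √(765 + 4936)/2552 = √5701*(1/2552) = √5701/2552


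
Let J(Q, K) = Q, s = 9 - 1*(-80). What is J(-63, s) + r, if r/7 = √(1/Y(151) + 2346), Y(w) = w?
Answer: -63 + 7*√53491297/151 ≈ 276.05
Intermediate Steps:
s = 89 (s = 9 + 80 = 89)
r = 7*√53491297/151 (r = 7*√(1/151 + 2346) = 7*√(354247/151) = 7*(√53491297/151) = 7*√53491297/151 ≈ 339.05)
J(-63, s) + r = -63 + 7*√53491297/151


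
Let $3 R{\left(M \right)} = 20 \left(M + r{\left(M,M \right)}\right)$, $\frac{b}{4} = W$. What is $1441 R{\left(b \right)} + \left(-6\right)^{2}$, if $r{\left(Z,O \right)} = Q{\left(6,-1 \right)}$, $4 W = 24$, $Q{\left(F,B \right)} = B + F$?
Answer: $\frac{835888}{3} \approx 2.7863 \cdot 10^{5}$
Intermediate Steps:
$W = 6$ ($W = \frac{1}{4} \cdot 24 = 6$)
$b = 24$ ($b = 4 \cdot 6 = 24$)
$r{\left(Z,O \right)} = 5$ ($r{\left(Z,O \right)} = -1 + 6 = 5$)
$R{\left(M \right)} = \frac{100}{3} + \frac{20 M}{3}$ ($R{\left(M \right)} = \frac{20 \left(M + 5\right)}{3} = \frac{20 \left(5 + M\right)}{3} = \frac{100 + 20 M}{3} = \frac{100}{3} + \frac{20 M}{3}$)
$1441 R{\left(b \right)} + \left(-6\right)^{2} = 1441 \left(\frac{100}{3} + \frac{20}{3} \cdot 24\right) + \left(-6\right)^{2} = 1441 \left(\frac{100}{3} + 160\right) + 36 = 1441 \cdot \frac{580}{3} + 36 = \frac{835780}{3} + 36 = \frac{835888}{3}$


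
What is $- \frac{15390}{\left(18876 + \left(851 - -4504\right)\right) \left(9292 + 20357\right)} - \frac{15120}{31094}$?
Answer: $- \frac{86214788190}{177291305011} \approx -0.48629$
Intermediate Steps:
$- \frac{15390}{\left(18876 + \left(851 - -4504\right)\right) \left(9292 + 20357\right)} - \frac{15120}{31094} = - \frac{15390}{\left(18876 + \left(851 + 4504\right)\right) 29649} - \frac{1080}{2221} = - \frac{15390}{\left(18876 + 5355\right) 29649} - \frac{1080}{2221} = - \frac{15390}{24231 \cdot 29649} - \frac{1080}{2221} = - \frac{15390}{718424919} - \frac{1080}{2221} = \left(-15390\right) \frac{1}{718424919} - \frac{1080}{2221} = - \frac{1710}{79824991} - \frac{1080}{2221} = - \frac{86214788190}{177291305011}$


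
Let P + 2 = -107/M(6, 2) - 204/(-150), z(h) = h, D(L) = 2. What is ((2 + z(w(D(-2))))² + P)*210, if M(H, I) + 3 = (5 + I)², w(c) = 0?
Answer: 24969/115 ≈ 217.12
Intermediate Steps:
M(H, I) = -3 + (5 + I)²
P = -3411/1150 (P = -2 + (-107/(-3 + (5 + 2)²) - 204/(-150)) = -2 + (-107/(-3 + 7²) - 204*(-1/150)) = -2 + (-107/(-3 + 49) + 34/25) = -2 + (-107/46 + 34/25) = -2 - 1111/1150 = -3411/1150 ≈ -2.9661)
((2 + z(w(D(-2))))² + P)*210 = ((2 + 0)² - 3411/1150)*210 = (2² - 3411/1150)*210 = (4 - 3411/1150)*210 = (1189/1150)*210 = 24969/115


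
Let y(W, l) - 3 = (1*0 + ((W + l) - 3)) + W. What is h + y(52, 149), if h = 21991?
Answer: 22244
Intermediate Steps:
y(W, l) = l + 2*W (y(W, l) = 3 + ((1*0 + ((W + l) - 3)) + W) = 3 + ((0 + (-3 + W + l)) + W) = 3 + ((-3 + W + l) + W) = 3 + (-3 + l + 2*W) = l + 2*W)
h + y(52, 149) = 21991 + (149 + 2*52) = 21991 + (149 + 104) = 21991 + 253 = 22244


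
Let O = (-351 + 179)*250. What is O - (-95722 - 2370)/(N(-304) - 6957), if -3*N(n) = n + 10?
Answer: -295035092/6859 ≈ -43014.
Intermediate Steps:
O = -43000 (O = -172*250 = -43000)
N(n) = -10/3 - n/3 (N(n) = -(n + 10)/3 = -(10 + n)/3 = -10/3 - n/3)
O - (-95722 - 2370)/(N(-304) - 6957) = -43000 - (-95722 - 2370)/((-10/3 - 1/3*(-304)) - 6957) = -43000 - (-98092)/((-10/3 + 304/3) - 6957) = -43000 - (-98092)/(98 - 6957) = -43000 - (-98092)/(-6859) = -43000 - (-98092)*(-1)/6859 = -43000 - 1*98092/6859 = -43000 - 98092/6859 = -295035092/6859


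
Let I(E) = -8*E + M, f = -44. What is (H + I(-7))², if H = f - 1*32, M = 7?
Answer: 169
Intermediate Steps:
I(E) = 7 - 8*E (I(E) = -8*E + 7 = 7 - 8*E)
H = -76 (H = -44 - 1*32 = -44 - 32 = -76)
(H + I(-7))² = (-76 + (7 - 8*(-7)))² = (-76 + (7 + 56))² = (-76 + 63)² = (-13)² = 169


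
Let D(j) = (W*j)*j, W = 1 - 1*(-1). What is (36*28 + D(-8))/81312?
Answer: 71/5082 ≈ 0.013971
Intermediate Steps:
W = 2 (W = 1 + 1 = 2)
D(j) = 2*j**2 (D(j) = (2*j)*j = 2*j**2)
(36*28 + D(-8))/81312 = (36*28 + 2*(-8)**2)/81312 = (1008 + 2*64)*(1/81312) = (1008 + 128)*(1/81312) = 1136*(1/81312) = 71/5082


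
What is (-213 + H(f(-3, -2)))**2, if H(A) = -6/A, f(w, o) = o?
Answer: 44100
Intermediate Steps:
(-213 + H(f(-3, -2)))**2 = (-213 - 6/(-2))**2 = (-213 - 6*(-1/2))**2 = (-213 + 3)**2 = (-210)**2 = 44100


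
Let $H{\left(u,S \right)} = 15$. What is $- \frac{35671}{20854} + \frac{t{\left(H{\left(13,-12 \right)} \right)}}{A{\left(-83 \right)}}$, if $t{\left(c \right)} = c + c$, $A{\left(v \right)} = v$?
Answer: $- \frac{3586313}{1730882} \approx -2.072$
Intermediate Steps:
$t{\left(c \right)} = 2 c$
$- \frac{35671}{20854} + \frac{t{\left(H{\left(13,-12 \right)} \right)}}{A{\left(-83 \right)}} = - \frac{35671}{20854} + \frac{2 \cdot 15}{-83} = \left(-35671\right) \frac{1}{20854} + 30 \left(- \frac{1}{83}\right) = - \frac{35671}{20854} - \frac{30}{83} = - \frac{3586313}{1730882}$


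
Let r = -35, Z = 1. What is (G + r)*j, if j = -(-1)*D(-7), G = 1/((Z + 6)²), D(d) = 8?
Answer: -13712/49 ≈ -279.84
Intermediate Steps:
G = 1/49 (G = 1/((1 + 6)²) = 1/(7²) = 1/49 ≈ 0.020408)
j = 8 (j = -(-1)*8 = -1*(-8) = 8)
(G + r)*j = (1/49 - 35)*8 = -1714/49*8 = -13712/49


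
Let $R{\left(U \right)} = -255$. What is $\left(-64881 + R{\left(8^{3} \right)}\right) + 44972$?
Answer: $-20164$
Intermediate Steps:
$\left(-64881 + R{\left(8^{3} \right)}\right) + 44972 = \left(-64881 - 255\right) + 44972 = -65136 + 44972 = -20164$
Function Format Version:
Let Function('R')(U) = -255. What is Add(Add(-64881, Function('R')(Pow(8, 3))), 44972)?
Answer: -20164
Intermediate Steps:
Add(Add(-64881, Function('R')(Pow(8, 3))), 44972) = Add(Add(-64881, -255), 44972) = Add(-65136, 44972) = -20164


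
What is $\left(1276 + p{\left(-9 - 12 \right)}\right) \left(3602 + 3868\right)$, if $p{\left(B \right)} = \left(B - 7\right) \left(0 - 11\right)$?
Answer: $11832480$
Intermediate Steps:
$p{\left(B \right)} = 77 - 11 B$ ($p{\left(B \right)} = \left(-7 + B\right) \left(-11\right) = 77 - 11 B$)
$\left(1276 + p{\left(-9 - 12 \right)}\right) \left(3602 + 3868\right) = \left(1276 - \left(-77 + 11 \left(-9 - 12\right)\right)\right) \left(3602 + 3868\right) = \left(1276 - \left(-77 + 11 \left(-9 - 12\right)\right)\right) 7470 = \left(1276 + \left(77 - -231\right)\right) 7470 = \left(1276 + \left(77 + 231\right)\right) 7470 = \left(1276 + 308\right) 7470 = 1584 \cdot 7470 = 11832480$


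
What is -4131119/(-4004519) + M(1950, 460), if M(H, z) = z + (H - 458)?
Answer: 7820952207/4004519 ≈ 1953.0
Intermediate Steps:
M(H, z) = -458 + H + z (M(H, z) = z + (-458 + H) = -458 + H + z)
-4131119/(-4004519) + M(1950, 460) = -4131119/(-4004519) + (-458 + 1950 + 460) = -4131119*(-1/4004519) + 1952 = 4131119/4004519 + 1952 = 7820952207/4004519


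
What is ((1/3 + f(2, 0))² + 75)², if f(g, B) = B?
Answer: 456976/81 ≈ 5641.7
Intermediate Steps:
((1/3 + f(2, 0))² + 75)² = ((1/3 + 0)² + 75)² = ((1*(⅓) + 0)² + 75)² = ((⅓ + 0)² + 75)² = ((⅓)² + 75)² = (⅑ + 75)² = (676/9)² = 456976/81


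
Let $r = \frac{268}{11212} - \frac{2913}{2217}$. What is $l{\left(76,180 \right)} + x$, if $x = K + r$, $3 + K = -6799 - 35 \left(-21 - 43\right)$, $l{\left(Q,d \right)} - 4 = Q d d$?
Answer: $\frac{5091213029914}{2071417} \approx 2.4578 \cdot 10^{6}$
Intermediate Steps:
$l{\left(Q,d \right)} = 4 + Q d^{2}$ ($l{\left(Q,d \right)} = 4 + Q d d = 4 + Q d^{2}$)
$r = - \frac{2672200}{2071417}$ ($r = 268 \cdot \frac{1}{11212} - \frac{971}{739} = \frac{67}{2803} - \frac{971}{739} = - \frac{2672200}{2071417} \approx -1.29$)
$K = -4562$ ($K = -3 - \left(6799 + 35 \left(-21 - 43\right)\right) = -3 - \left(6799 + 35 \left(-64\right)\right) = -3 - 4559 = -4562$)
$x = - \frac{9452476554}{2071417}$ ($x = -4562 - \frac{2672200}{2071417} = - \frac{9452476554}{2071417} \approx -4563.3$)
$l{\left(76,180 \right)} + x = \left(4 + 76 \cdot 180^{2}\right) - \frac{9452476554}{2071417} = \left(4 + 76 \cdot 32400\right) - \frac{9452476554}{2071417} = \left(4 + 2462400\right) - \frac{9452476554}{2071417} = 2462404 - \frac{9452476554}{2071417} = \frac{5091213029914}{2071417}$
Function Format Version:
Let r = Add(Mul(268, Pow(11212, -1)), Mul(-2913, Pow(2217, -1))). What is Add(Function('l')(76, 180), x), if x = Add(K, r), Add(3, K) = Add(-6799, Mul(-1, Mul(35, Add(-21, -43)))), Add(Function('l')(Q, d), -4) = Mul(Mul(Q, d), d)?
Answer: Rational(5091213029914, 2071417) ≈ 2.4578e+6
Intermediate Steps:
Function('l')(Q, d) = Add(4, Mul(Q, Pow(d, 2))) (Function('l')(Q, d) = Add(4, Mul(Mul(Q, d), d)) = Add(4, Mul(Q, Pow(d, 2))))
r = Rational(-2672200, 2071417) (r = Add(Mul(268, Rational(1, 11212)), Mul(-2913, Rational(1, 2217))) = Add(Rational(67, 2803), Rational(-971, 739)) = Rational(-2672200, 2071417) ≈ -1.2900)
K = -4562 (K = Add(-3, Add(-6799, Mul(-1, Mul(35, Add(-21, -43))))) = Add(-3, Add(-6799, Mul(-1, Mul(35, -64)))) = Add(-3, Add(-6799, Mul(-1, -2240))) = Add(-3, Add(-6799, 2240)) = Add(-3, -4559) = -4562)
x = Rational(-9452476554, 2071417) (x = Add(-4562, Rational(-2672200, 2071417)) = Rational(-9452476554, 2071417) ≈ -4563.3)
Add(Function('l')(76, 180), x) = Add(Add(4, Mul(76, Pow(180, 2))), Rational(-9452476554, 2071417)) = Add(Add(4, Mul(76, 32400)), Rational(-9452476554, 2071417)) = Add(Add(4, 2462400), Rational(-9452476554, 2071417)) = Add(2462404, Rational(-9452476554, 2071417)) = Rational(5091213029914, 2071417)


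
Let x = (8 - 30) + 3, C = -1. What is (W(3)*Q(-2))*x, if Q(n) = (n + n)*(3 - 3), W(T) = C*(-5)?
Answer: 0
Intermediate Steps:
W(T) = 5 (W(T) = -1*(-5) = 5)
Q(n) = 0 (Q(n) = (2*n)*0 = 0)
x = -19 (x = -22 + 3 = -19)
(W(3)*Q(-2))*x = (5*0)*(-19) = 0*(-19) = 0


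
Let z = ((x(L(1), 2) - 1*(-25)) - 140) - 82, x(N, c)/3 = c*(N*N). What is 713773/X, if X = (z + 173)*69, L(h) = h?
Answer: -713773/1242 ≈ -574.70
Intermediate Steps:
x(N, c) = 3*c*N² (x(N, c) = 3*(c*(N*N)) = 3*(c*N²) = 3*c*N²)
z = -191 (z = ((3*2*1² - 1*(-25)) - 140) - 82 = ((3*2*1 + 25) - 140) - 82 = ((6 + 25) - 140) - 82 = (31 - 140) - 82 = -109 - 82 = -191)
X = -1242 (X = (-191 + 173)*69 = -18*69 = -1242)
713773/X = 713773/(-1242) = 713773*(-1/1242) = -713773/1242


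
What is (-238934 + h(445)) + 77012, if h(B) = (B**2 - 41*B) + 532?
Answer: 18390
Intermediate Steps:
h(B) = 532 + B**2 - 41*B
(-238934 + h(445)) + 77012 = (-238934 + (532 + 445**2 - 41*445)) + 77012 = (-238934 + (532 + 198025 - 18245)) + 77012 = (-238934 + 180312) + 77012 = -58622 + 77012 = 18390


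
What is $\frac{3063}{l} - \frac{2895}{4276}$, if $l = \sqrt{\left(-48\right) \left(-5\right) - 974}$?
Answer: $- \frac{2895}{4276} - \frac{3063 i \sqrt{734}}{734} \approx -0.67703 - 113.06 i$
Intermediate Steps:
$l = i \sqrt{734}$ ($l = \sqrt{240 - 974} = \sqrt{-734} = i \sqrt{734} \approx 27.092 i$)
$\frac{3063}{l} - \frac{2895}{4276} = \frac{3063}{i \sqrt{734}} - \frac{2895}{4276} = 3063 \left(- \frac{i \sqrt{734}}{734}\right) - \frac{2895}{4276} = - \frac{3063 i \sqrt{734}}{734} - \frac{2895}{4276} = - \frac{2895}{4276} - \frac{3063 i \sqrt{734}}{734}$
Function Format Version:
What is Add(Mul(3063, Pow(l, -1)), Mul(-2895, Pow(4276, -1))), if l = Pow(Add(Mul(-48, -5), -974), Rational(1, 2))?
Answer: Add(Rational(-2895, 4276), Mul(Rational(-3063, 734), I, Pow(734, Rational(1, 2)))) ≈ Add(-0.67703, Mul(-113.06, I))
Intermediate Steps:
l = Mul(I, Pow(734, Rational(1, 2))) (l = Pow(Add(240, -974), Rational(1, 2)) = Pow(-734, Rational(1, 2)) = Mul(I, Pow(734, Rational(1, 2))) ≈ Mul(27.092, I))
Add(Mul(3063, Pow(l, -1)), Mul(-2895, Pow(4276, -1))) = Add(Mul(3063, Pow(Mul(I, Pow(734, Rational(1, 2))), -1)), Mul(-2895, Pow(4276, -1))) = Add(Mul(3063, Mul(Rational(-1, 734), I, Pow(734, Rational(1, 2)))), Mul(-2895, Rational(1, 4276))) = Add(Mul(Rational(-3063, 734), I, Pow(734, Rational(1, 2))), Rational(-2895, 4276)) = Add(Rational(-2895, 4276), Mul(Rational(-3063, 734), I, Pow(734, Rational(1, 2))))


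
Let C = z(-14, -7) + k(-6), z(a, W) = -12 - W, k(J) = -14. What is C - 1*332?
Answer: -351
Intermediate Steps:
C = -19 (C = (-12 - 1*(-7)) - 14 = (-12 + 7) - 14 = -5 - 14 = -19)
C - 1*332 = -19 - 1*332 = -19 - 332 = -351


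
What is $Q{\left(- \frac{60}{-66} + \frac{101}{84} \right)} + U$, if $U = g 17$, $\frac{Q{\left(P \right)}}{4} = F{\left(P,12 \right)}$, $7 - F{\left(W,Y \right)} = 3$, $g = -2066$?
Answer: $-35106$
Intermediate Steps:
$F{\left(W,Y \right)} = 4$ ($F{\left(W,Y \right)} = 7 - 3 = 4$)
$Q{\left(P \right)} = 16$ ($Q{\left(P \right)} = 4 \cdot 4 = 16$)
$U = -35122$ ($U = \left(-2066\right) 17 = -35122$)
$Q{\left(- \frac{60}{-66} + \frac{101}{84} \right)} + U = 16 - 35122 = -35106$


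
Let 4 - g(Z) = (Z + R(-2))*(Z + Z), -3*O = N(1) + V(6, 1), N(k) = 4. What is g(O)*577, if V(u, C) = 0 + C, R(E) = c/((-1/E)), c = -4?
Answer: -146558/9 ≈ -16284.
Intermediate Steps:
R(E) = 4*E (R(E) = -4*(-E) = -(-4)*E = 4*E)
V(u, C) = C
O = -5/3 (O = -(4 + 1)/3 = -⅓*5 = -5/3 ≈ -1.6667)
g(Z) = 4 - 2*Z*(-8 + Z) (g(Z) = 4 - (Z + 4*(-2))*(Z + Z) = 4 - (Z - 8)*2*Z = 4 - (-8 + Z)*2*Z = 4 - 2*Z*(-8 + Z))
g(O)*577 = (4 - 2*(-5/3)² + 16*(-5/3))*577 = (4 - 2*25/9 - 80/3)*577 = (4 - 50/9 - 80/3)*577 = -254/9*577 = -146558/9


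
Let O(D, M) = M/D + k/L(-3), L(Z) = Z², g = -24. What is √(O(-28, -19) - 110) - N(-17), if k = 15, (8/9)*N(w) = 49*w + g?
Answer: 7713/8 + I*√189903/42 ≈ 964.13 + 10.376*I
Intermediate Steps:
N(w) = -27 + 441*w/8 (N(w) = 9*(49*w - 24)/8 = 9*(-24 + 49*w)/8 = -27 + 441*w/8)
O(D, M) = 5/3 + M/D (O(D, M) = M/D + 15/((-3)²) = M/D + 15/9 = M/D + 15*(⅑) = M/D + 5/3 = 5/3 + M/D)
√(O(-28, -19) - 110) - N(-17) = √((5/3 - 19/(-28)) - 110) - (-27 + (441/8)*(-17)) = √((5/3 - 19*(-1/28)) - 110) - (-27 - 7497/8) = √((5/3 + 19/28) - 110) - 1*(-7713/8) = √(197/84 - 110) + 7713/8 = √(-9043/84) + 7713/8 = I*√189903/42 + 7713/8 = 7713/8 + I*√189903/42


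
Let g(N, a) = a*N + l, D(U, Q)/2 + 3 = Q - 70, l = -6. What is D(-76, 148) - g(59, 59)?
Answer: -3325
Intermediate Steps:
D(U, Q) = -146 + 2*Q (D(U, Q) = -6 + 2*(Q - 70) = -6 + 2*(-70 + Q) = -6 + (-140 + 2*Q) = -146 + 2*Q)
g(N, a) = -6 + N*a (g(N, a) = a*N - 6 = N*a - 6 = -6 + N*a)
D(-76, 148) - g(59, 59) = (-146 + 2*148) - (-6 + 59*59) = (-146 + 296) - (-6 + 3481) = 150 - 1*3475 = 150 - 3475 = -3325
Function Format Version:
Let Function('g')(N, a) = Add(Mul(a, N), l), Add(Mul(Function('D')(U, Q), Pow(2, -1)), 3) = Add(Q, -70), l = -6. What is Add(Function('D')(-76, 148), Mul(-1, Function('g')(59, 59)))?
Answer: -3325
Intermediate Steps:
Function('D')(U, Q) = Add(-146, Mul(2, Q)) (Function('D')(U, Q) = Add(-6, Mul(2, Add(Q, -70))) = Add(-6, Mul(2, Add(-70, Q))) = Add(-6, Add(-140, Mul(2, Q))) = Add(-146, Mul(2, Q)))
Function('g')(N, a) = Add(-6, Mul(N, a)) (Function('g')(N, a) = Add(Mul(a, N), -6) = Add(Mul(N, a), -6) = Add(-6, Mul(N, a)))
Add(Function('D')(-76, 148), Mul(-1, Function('g')(59, 59))) = Add(Add(-146, Mul(2, 148)), Mul(-1, Add(-6, Mul(59, 59)))) = Add(Add(-146, 296), Mul(-1, Add(-6, 3481))) = Add(150, Mul(-1, 3475)) = Add(150, -3475) = -3325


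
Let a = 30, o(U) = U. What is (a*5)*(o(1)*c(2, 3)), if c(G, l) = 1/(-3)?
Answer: -50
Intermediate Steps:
c(G, l) = -1/3
(a*5)*(o(1)*c(2, 3)) = (30*5)*(1*(-1/3)) = 150*(-1/3) = -50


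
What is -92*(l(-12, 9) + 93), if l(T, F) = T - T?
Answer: -8556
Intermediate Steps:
l(T, F) = 0
-92*(l(-12, 9) + 93) = -92*(0 + 93) = -92*93 = -8556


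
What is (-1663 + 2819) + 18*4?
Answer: 1228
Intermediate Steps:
(-1663 + 2819) + 18*4 = 1156 + 72 = 1228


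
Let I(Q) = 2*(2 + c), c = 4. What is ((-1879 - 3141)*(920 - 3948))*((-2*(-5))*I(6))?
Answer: 1824067200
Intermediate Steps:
I(Q) = 12 (I(Q) = 2*(2 + 4) = 2*6 = 12)
((-1879 - 3141)*(920 - 3948))*((-2*(-5))*I(6)) = ((-1879 - 3141)*(920 - 3948))*(-2*(-5)*12) = (-5020*(-3028))*(10*12) = 15200560*120 = 1824067200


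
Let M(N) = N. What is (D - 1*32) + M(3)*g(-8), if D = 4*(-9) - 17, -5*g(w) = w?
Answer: -401/5 ≈ -80.200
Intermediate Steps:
g(w) = -w/5
D = -53 (D = -36 - 17 = -53)
(D - 1*32) + M(3)*g(-8) = (-53 - 1*32) + 3*(-⅕*(-8)) = (-53 - 32) + 3*(8/5) = -85 + 24/5 = -401/5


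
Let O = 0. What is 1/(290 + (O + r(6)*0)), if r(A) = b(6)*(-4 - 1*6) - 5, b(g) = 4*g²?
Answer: 1/290 ≈ 0.0034483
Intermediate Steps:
r(A) = -1445 (r(A) = (4*6²)*(-4 - 1*6) - 5 = (4*36)*(-4 - 6) - 5 = 144*(-10) - 5 = -1440 - 5 = -1445)
1/(290 + (O + r(6)*0)) = 1/(290 + (0 - 1445*0)) = 1/(290 + (0 + 0)) = 1/(290 + 0) = 1/290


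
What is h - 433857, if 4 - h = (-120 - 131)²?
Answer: -496854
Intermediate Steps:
h = -62997 (h = 4 - (-120 - 131)² = 4 - 1*(-251)² = 4 - 1*63001 = 4 - 63001 = -62997)
h - 433857 = -62997 - 433857 = -496854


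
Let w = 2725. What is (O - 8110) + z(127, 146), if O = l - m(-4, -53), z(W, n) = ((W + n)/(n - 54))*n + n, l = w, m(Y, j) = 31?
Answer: -222491/46 ≈ -4836.8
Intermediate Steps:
l = 2725
z(W, n) = n + n*(W + n)/(-54 + n) (z(W, n) = ((W + n)/(-54 + n))*n + n = n*(W + n)/(-54 + n) + n = n + n*(W + n)/(-54 + n))
O = 2694 (O = 2725 - 1*31 = 2725 - 31 = 2694)
(O - 8110) + z(127, 146) = (2694 - 8110) + 146*(-54 + 127 + 2*146)/(-54 + 146) = -5416 + 146*(-54 + 127 + 292)/92 = -5416 + 146*(1/92)*365 = -5416 + 26645/46 = -222491/46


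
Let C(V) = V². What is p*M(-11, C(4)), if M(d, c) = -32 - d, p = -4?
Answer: 84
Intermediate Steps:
p*M(-11, C(4)) = -4*(-32 - 1*(-11)) = -4*(-32 + 11) = -4*(-21) = 84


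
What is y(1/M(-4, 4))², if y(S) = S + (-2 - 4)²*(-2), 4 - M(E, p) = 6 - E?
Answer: 187489/36 ≈ 5208.0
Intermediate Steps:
M(E, p) = -2 + E (M(E, p) = 4 - (6 - E) = 4 + (-6 + E) = -2 + E)
y(S) = -72 + S (y(S) = S + (-6)²*(-2) = S + 36*(-2) = S - 72 = -72 + S)
y(1/M(-4, 4))² = (-72 + 1/(-2 - 4))² = (-72 + 1/(-6))² = (-72 - ⅙)² = (-433/6)² = 187489/36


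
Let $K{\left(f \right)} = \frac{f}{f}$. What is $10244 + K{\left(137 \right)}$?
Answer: $10245$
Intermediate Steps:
$K{\left(f \right)} = 1$
$10244 + K{\left(137 \right)} = 10244 + 1 = 10245$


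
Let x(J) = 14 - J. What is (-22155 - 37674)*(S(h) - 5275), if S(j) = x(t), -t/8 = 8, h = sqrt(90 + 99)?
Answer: 310931313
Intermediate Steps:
h = 3*sqrt(21) (h = sqrt(189) = 3*sqrt(21) ≈ 13.748)
t = -64 (t = -8*8 = -64)
S(j) = 78 (S(j) = 14 - 1*(-64) = 14 + 64 = 78)
(-22155 - 37674)*(S(h) - 5275) = (-22155 - 37674)*(78 - 5275) = -59829*(-5197) = 310931313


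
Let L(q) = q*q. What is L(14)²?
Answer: 38416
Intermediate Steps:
L(q) = q²
L(14)² = (14²)² = 196² = 38416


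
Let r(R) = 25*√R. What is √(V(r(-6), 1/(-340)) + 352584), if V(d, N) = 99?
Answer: 3*√39187 ≈ 593.87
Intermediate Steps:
√(V(r(-6), 1/(-340)) + 352584) = √(99 + 352584) = √352683 = 3*√39187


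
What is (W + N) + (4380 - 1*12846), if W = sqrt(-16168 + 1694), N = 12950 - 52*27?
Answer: 3080 + I*sqrt(14474) ≈ 3080.0 + 120.31*I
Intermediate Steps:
N = 11546 (N = 12950 - 1404 = 11546)
W = I*sqrt(14474) (W = sqrt(-14474) = I*sqrt(14474) ≈ 120.31*I)
(W + N) + (4380 - 1*12846) = (I*sqrt(14474) + 11546) + (4380 - 1*12846) = (11546 + I*sqrt(14474)) + (4380 - 12846) = (11546 + I*sqrt(14474)) - 8466 = 3080 + I*sqrt(14474)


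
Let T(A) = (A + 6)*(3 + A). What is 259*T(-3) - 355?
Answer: -355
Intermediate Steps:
T(A) = (3 + A)*(6 + A) (T(A) = (6 + A)*(3 + A) = (3 + A)*(6 + A))
259*T(-3) - 355 = 259*(18 + (-3)² + 9*(-3)) - 355 = 259*(18 + 9 - 27) - 355 = 259*0 - 355 = 0 - 355 = -355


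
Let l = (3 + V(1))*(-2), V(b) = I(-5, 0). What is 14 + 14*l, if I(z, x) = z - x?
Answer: 70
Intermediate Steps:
V(b) = -5 (V(b) = -5 - 1*0 = -5 + 0 = -5)
l = 4 (l = (3 - 5)*(-2) = -2*(-2) = 4)
14 + 14*l = 14 + 14*4 = 14 + 56 = 70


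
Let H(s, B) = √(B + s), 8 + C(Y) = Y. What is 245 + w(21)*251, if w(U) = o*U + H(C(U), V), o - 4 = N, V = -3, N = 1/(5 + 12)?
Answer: 367864/17 + 251*√10 ≈ 22433.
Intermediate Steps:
C(Y) = -8 + Y
N = 1/17 ≈ 0.058824
o = 69/17 (o = 4 + 1/17 = 69/17 ≈ 4.0588)
w(U) = √(-11 + U) + 69*U/17 (w(U) = 69*U/17 + √(-3 + (-8 + U)) = 69*U/17 + √(-11 + U) = √(-11 + U) + 69*U/17)
245 + w(21)*251 = 245 + (√(-11 + 21) + (69/17)*21)*251 = 245 + (√10 + 1449/17)*251 = 245 + (1449/17 + √10)*251 = 245 + (363699/17 + 251*√10) = 367864/17 + 251*√10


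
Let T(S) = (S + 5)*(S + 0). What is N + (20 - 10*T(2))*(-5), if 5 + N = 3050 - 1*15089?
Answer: -11444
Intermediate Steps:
T(S) = S*(5 + S) (T(S) = (5 + S)*S = S*(5 + S))
N = -12044 (N = -5 + (3050 - 1*15089) = -5 + (3050 - 15089) = -5 - 12039 = -12044)
N + (20 - 10*T(2))*(-5) = -12044 + (20 - 20*(5 + 2))*(-5) = -12044 + (20 - 20*7)*(-5) = -12044 + (20 - 10*14)*(-5) = -12044 + (20 - 140)*(-5) = -12044 - 120*(-5) = -12044 + 600 = -11444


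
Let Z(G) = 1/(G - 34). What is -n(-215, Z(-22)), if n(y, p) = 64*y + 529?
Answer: 13231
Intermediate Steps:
Z(G) = 1/(-34 + G)
n(y, p) = 529 + 64*y
-n(-215, Z(-22)) = -(529 + 64*(-215)) = -(529 - 13760) = -1*(-13231) = 13231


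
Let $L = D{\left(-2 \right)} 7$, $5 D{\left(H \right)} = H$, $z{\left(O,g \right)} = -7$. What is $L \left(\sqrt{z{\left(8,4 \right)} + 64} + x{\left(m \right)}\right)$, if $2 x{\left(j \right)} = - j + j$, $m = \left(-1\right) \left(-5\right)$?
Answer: $- \frac{14 \sqrt{57}}{5} \approx -21.14$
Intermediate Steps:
$D{\left(H \right)} = \frac{H}{5}$
$m = 5$
$x{\left(j \right)} = 0$ ($x{\left(j \right)} = \frac{- j + j}{2} = \frac{1}{2} \cdot 0 = 0$)
$L = - \frac{14}{5}$ ($L = \frac{1}{5} \left(-2\right) 7 = \left(- \frac{2}{5}\right) 7 = - \frac{14}{5} \approx -2.8$)
$L \left(\sqrt{z{\left(8,4 \right)} + 64} + x{\left(m \right)}\right) = - \frac{14 \left(\sqrt{-7 + 64} + 0\right)}{5} = - \frac{14 \left(\sqrt{57} + 0\right)}{5} = - \frac{14 \sqrt{57}}{5}$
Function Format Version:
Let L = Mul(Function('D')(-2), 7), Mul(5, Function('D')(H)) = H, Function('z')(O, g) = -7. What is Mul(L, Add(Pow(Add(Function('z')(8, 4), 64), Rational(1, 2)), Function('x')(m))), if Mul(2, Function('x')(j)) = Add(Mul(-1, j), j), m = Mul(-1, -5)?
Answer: Mul(Rational(-14, 5), Pow(57, Rational(1, 2))) ≈ -21.140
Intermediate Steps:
Function('D')(H) = Mul(Rational(1, 5), H)
m = 5
Function('x')(j) = 0 (Function('x')(j) = Mul(Rational(1, 2), Add(Mul(-1, j), j)) = Mul(Rational(1, 2), 0) = 0)
L = Rational(-14, 5) (L = Mul(Mul(Rational(1, 5), -2), 7) = Mul(Rational(-2, 5), 7) = Rational(-14, 5) ≈ -2.8000)
Mul(L, Add(Pow(Add(Function('z')(8, 4), 64), Rational(1, 2)), Function('x')(m))) = Mul(Rational(-14, 5), Add(Pow(Add(-7, 64), Rational(1, 2)), 0)) = Mul(Rational(-14, 5), Add(Pow(57, Rational(1, 2)), 0)) = Mul(Rational(-14, 5), Pow(57, Rational(1, 2)))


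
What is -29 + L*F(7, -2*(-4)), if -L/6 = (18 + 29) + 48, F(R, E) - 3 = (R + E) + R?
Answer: -14279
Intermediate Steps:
F(R, E) = 3 + E + 2*R (F(R, E) = 3 + ((R + E) + R) = 3 + ((E + R) + R) = 3 + (E + 2*R) = 3 + E + 2*R)
L = -570 (L = -6*((18 + 29) + 48) = -6*(47 + 48) = -6*95 = -570)
-29 + L*F(7, -2*(-4)) = -29 - 570*(3 - 2*(-4) + 2*7) = -29 - 570*(3 + 8 + 14) = -29 - 570*25 = -29 - 14250 = -14279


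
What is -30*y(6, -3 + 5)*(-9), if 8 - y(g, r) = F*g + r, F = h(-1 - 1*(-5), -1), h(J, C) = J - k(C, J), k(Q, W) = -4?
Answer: -11340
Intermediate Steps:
h(J, C) = 4 + J (h(J, C) = J - 1*(-4) = J + 4 = 4 + J)
F = 8 (F = 4 + (-1 - 1*(-5)) = 4 + (-1 + 5) = 4 + 4 = 8)
y(g, r) = 8 - r - 8*g (y(g, r) = 8 - (8*g + r) = 8 - (r + 8*g) = 8 + (-r - 8*g) = 8 - r - 8*g)
-30*y(6, -3 + 5)*(-9) = -30*(8 - (-3 + 5) - 8*6)*(-9) = -30*(8 - 1*2 - 48)*(-9) = -30*(8 - 2 - 48)*(-9) = -30*(-42)*(-9) = 1260*(-9) = -11340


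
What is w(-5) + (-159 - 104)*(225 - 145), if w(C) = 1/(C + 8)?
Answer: -63119/3 ≈ -21040.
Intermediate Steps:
w(C) = 1/(8 + C)
w(-5) + (-159 - 104)*(225 - 145) = 1/(8 - 5) + (-159 - 104)*(225 - 145) = 1/3 - 263*80 = ⅓ - 21040 = -63119/3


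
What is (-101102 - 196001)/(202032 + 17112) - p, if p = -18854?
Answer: 4131443873/219144 ≈ 18853.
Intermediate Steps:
(-101102 - 196001)/(202032 + 17112) - p = (-101102 - 196001)/(202032 + 17112) - 1*(-18854) = -297103/219144 + 18854 = 4131443873/219144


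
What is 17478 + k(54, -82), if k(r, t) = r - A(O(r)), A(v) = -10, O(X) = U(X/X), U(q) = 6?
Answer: 17542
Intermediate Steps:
O(X) = 6
k(r, t) = 10 + r (k(r, t) = r - 1*(-10) = r + 10 = 10 + r)
17478 + k(54, -82) = 17478 + (10 + 54) = 17478 + 64 = 17542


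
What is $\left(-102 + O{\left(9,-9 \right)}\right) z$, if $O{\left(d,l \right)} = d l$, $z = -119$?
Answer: $21777$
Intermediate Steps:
$\left(-102 + O{\left(9,-9 \right)}\right) z = \left(-102 + 9 \left(-9\right)\right) \left(-119\right) = \left(-102 - 81\right) \left(-119\right) = \left(-183\right) \left(-119\right) = 21777$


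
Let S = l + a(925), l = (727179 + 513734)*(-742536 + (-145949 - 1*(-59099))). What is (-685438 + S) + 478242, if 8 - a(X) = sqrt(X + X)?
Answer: -1029196076606 - 5*sqrt(74) ≈ -1.0292e+12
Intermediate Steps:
a(X) = 8 - sqrt(2)*sqrt(X) (a(X) = 8 - sqrt(X + X) = 8 - sqrt(2*X) = 8 - sqrt(2)*sqrt(X))
l = -1029195869418 (l = 1240913*(-742536 + (-145949 + 59099)) = 1240913*(-742536 - 86850) = 1240913*(-829386) = -1029195869418)
S = -1029195869410 - 5*sqrt(74) (S = -1029195869418 + (8 - sqrt(2)*sqrt(925)) = -1029195869418 + (8 - sqrt(2)*5*sqrt(37)) = -1029195869418 + (8 - 5*sqrt(74)) = -1029195869410 - 5*sqrt(74) ≈ -1.0292e+12)
(-685438 + S) + 478242 = (-685438 + (-1029195869410 - 5*sqrt(74))) + 478242 = (-1029196554848 - 5*sqrt(74)) + 478242 = -1029196076606 - 5*sqrt(74)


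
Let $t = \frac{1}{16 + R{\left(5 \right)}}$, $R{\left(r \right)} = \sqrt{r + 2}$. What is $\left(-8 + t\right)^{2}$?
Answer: $\frac{3904583}{62001} + \frac{3952 \sqrt{7}}{62001} \approx 63.145$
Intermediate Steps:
$R{\left(r \right)} = \sqrt{2 + r}$
$t = \frac{1}{16 + \sqrt{7}}$ ($t = \frac{1}{16 + \sqrt{2 + 5}} = \frac{1}{16 + \sqrt{7}} \approx 0.053632$)
$\left(-8 + t\right)^{2} = \left(-8 + \left(\frac{16}{249} - \frac{\sqrt{7}}{249}\right)\right)^{2} = \left(- \frac{1976}{249} - \frac{\sqrt{7}}{249}\right)^{2}$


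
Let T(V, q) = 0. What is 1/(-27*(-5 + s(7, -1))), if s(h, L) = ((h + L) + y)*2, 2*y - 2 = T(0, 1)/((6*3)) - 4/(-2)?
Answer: -1/297 ≈ -0.0033670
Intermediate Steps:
y = 2 (y = 1 + (0/((6*3)) - 4/(-2))/2 = 1 + (0/18 - 4*(-½))/2 = 1 + (0*(1/18) + 2)/2 = 1 + (0 + 2)/2 = 1 + (½)*2 = 1 + 1 = 2)
s(h, L) = 4 + 2*L + 2*h (s(h, L) = ((h + L) + 2)*2 = ((L + h) + 2)*2 = (2 + L + h)*2 = 4 + 2*L + 2*h)
1/(-27*(-5 + s(7, -1))) = 1/(-27*(-5 + (4 + 2*(-1) + 2*7))) = 1/(-27*(-5 + (4 - 2 + 14))) = 1/(-27*(-5 + 16)) = 1/(-27*11) = 1/(-297) = -1/297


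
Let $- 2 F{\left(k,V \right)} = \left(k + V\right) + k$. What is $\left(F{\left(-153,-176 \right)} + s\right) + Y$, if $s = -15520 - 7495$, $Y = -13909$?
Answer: $-36683$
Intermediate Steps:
$F{\left(k,V \right)} = - k - \frac{V}{2}$ ($F{\left(k,V \right)} = - \frac{\left(k + V\right) + k}{2} = - \frac{\left(V + k\right) + k}{2} = - \frac{V + 2 k}{2} = - k - \frac{V}{2}$)
$s = -23015$ ($s = -15520 - 7495 = -23015$)
$\left(F{\left(-153,-176 \right)} + s\right) + Y = \left(\left(\left(-1\right) \left(-153\right) - -88\right) - 23015\right) - 13909 = \left(\left(153 + 88\right) - 23015\right) - 13909 = \left(241 - 23015\right) - 13909 = -22774 - 13909 = -36683$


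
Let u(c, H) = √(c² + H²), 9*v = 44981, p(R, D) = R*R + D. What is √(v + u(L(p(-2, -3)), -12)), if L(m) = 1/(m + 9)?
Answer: √(4498100 + 90*√14401)/30 ≈ 70.781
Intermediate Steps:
p(R, D) = D + R² (p(R, D) = R² + D = D + R²)
v = 44981/9 (v = (⅑)*44981 = 44981/9 ≈ 4997.9)
L(m) = 1/(9 + m)
u(c, H) = √(H² + c²)
√(v + u(L(p(-2, -3)), -12)) = √(44981/9 + √((-12)² + (1/(9 + (-3 + (-2)²)))²)) = √(44981/9 + √(144 + (1/(9 + (-3 + 4)))²)) = √(44981/9 + √(144 + (1/(9 + 1))²)) = √(44981/9 + √(144 + (1/10)²)) = √(44981/9 + √(144 + (⅒)²)) = √(44981/9 + √(144 + 1/100)) = √(44981/9 + √(14401/100)) = √(44981/9 + √14401/10)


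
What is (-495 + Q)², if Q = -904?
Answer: 1957201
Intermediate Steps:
(-495 + Q)² = (-495 - 904)² = (-1399)² = 1957201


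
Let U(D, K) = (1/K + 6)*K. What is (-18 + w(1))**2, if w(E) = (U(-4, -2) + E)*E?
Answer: 784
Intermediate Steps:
U(D, K) = K*(6 + 1/K) (U(D, K) = (6 + 1/K)*K = K*(6 + 1/K))
w(E) = E*(-11 + E) (w(E) = ((1 + 6*(-2)) + E)*E = ((1 - 12) + E)*E = (-11 + E)*E = E*(-11 + E))
(-18 + w(1))**2 = (-18 + 1*(-11 + 1))**2 = (-18 + 1*(-10))**2 = (-18 - 10)**2 = (-28)**2 = 784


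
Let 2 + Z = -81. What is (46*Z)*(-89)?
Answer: 339802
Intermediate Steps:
Z = -83 (Z = -2 - 81 = -83)
(46*Z)*(-89) = (46*(-83))*(-89) = -3818*(-89) = 339802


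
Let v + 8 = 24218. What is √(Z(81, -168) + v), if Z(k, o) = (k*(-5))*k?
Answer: 3*I*√955 ≈ 92.709*I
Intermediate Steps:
Z(k, o) = -5*k² (Z(k, o) = (-5*k)*k = -5*k²)
v = 24210 (v = -8 + 24218 = 24210)
√(Z(81, -168) + v) = √(-5*81² + 24210) = √(-5*6561 + 24210) = √(-32805 + 24210) = √(-8595) = 3*I*√955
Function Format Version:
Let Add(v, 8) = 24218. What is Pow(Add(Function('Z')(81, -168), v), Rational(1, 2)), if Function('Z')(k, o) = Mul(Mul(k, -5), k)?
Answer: Mul(3, I, Pow(955, Rational(1, 2))) ≈ Mul(92.709, I)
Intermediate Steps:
Function('Z')(k, o) = Mul(-5, Pow(k, 2)) (Function('Z')(k, o) = Mul(Mul(-5, k), k) = Mul(-5, Pow(k, 2)))
v = 24210 (v = Add(-8, 24218) = 24210)
Pow(Add(Function('Z')(81, -168), v), Rational(1, 2)) = Pow(Add(Mul(-5, Pow(81, 2)), 24210), Rational(1, 2)) = Pow(Add(Mul(-5, 6561), 24210), Rational(1, 2)) = Pow(Add(-32805, 24210), Rational(1, 2)) = Pow(-8595, Rational(1, 2)) = Mul(3, I, Pow(955, Rational(1, 2)))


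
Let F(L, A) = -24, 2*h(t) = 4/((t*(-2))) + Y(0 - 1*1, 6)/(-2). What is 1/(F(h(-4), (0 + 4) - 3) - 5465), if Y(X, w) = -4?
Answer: -1/5489 ≈ -0.00018218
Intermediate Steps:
h(t) = 1 - 1/t (h(t) = (4/((t*(-2))) - 4/(-2))/2 = (4/((-2*t)) - 4*(-½))/2 = (4*(-1/(2*t)) + 2)/2 = (-2/t + 2)/2 = (2 - 2/t)/2 = 1 - 1/t)
1/(F(h(-4), (0 + 4) - 3) - 5465) = 1/(-24 - 5465) = 1/(-5489) = -1/5489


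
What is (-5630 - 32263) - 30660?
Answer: -68553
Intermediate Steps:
(-5630 - 32263) - 30660 = -37893 - 30660 = -68553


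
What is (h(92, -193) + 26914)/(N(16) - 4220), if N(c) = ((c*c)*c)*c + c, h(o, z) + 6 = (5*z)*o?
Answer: -5156/5111 ≈ -1.0088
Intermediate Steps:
h(o, z) = -6 + 5*o*z (h(o, z) = -6 + (5*z)*o = -6 + 5*o*z)
N(c) = c + c⁴ (N(c) = (c²*c)*c + c = c³*c + c = c⁴ + c = c + c⁴)
(h(92, -193) + 26914)/(N(16) - 4220) = ((-6 + 5*92*(-193)) + 26914)/((16 + 16⁴) - 4220) = ((-6 - 88780) + 26914)/((16 + 65536) - 4220) = (-88786 + 26914)/(65552 - 4220) = -61872/61332 = -61872*1/61332 = -5156/5111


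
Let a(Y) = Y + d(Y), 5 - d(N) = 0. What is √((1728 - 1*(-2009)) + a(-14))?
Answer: 4*√233 ≈ 61.057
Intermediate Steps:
d(N) = 5 (d(N) = 5 - 1*0 = 5 + 0 = 5)
a(Y) = 5 + Y (a(Y) = Y + 5 = 5 + Y)
√((1728 - 1*(-2009)) + a(-14)) = √((1728 - 1*(-2009)) + (5 - 14)) = √((1728 + 2009) - 9) = √(3737 - 9) = √3728 = 4*√233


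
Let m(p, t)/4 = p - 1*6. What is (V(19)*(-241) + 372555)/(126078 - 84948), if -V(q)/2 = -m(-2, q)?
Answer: 387979/41130 ≈ 9.4330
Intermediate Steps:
m(p, t) = -24 + 4*p (m(p, t) = 4*(p - 1*6) = 4*(p - 6) = 4*(-6 + p) = -24 + 4*p)
V(q) = -64 (V(q) = -(-2)*(-24 + 4*(-2)) = -(-2)*(-24 - 8) = -(-2)*(-32) = -2*32 = -64)
(V(19)*(-241) + 372555)/(126078 - 84948) = (-64*(-241) + 372555)/(126078 - 84948) = (15424 + 372555)/41130 = 387979*(1/41130) = 387979/41130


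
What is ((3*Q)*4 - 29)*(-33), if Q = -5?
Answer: 2937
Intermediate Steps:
((3*Q)*4 - 29)*(-33) = ((3*(-5))*4 - 29)*(-33) = (-15*4 - 29)*(-33) = (-60 - 29)*(-33) = -89*(-33) = 2937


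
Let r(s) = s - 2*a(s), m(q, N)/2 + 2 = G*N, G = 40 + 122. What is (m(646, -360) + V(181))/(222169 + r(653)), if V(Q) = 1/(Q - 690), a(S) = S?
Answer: -59371797/112751644 ≈ -0.52657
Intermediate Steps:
V(Q) = 1/(-690 + Q)
G = 162
m(q, N) = -4 + 324*N (m(q, N) = -4 + 2*(162*N) = -4 + 324*N)
r(s) = -s (r(s) = s - 2*s = -s)
(m(646, -360) + V(181))/(222169 + r(653)) = ((-4 + 324*(-360)) + 1/(-690 + 181))/(222169 - 1*653) = ((-4 - 116640) + 1/(-509))/(222169 - 653) = (-116644 - 1/509)/221516 = -59371797/509*1/221516 = -59371797/112751644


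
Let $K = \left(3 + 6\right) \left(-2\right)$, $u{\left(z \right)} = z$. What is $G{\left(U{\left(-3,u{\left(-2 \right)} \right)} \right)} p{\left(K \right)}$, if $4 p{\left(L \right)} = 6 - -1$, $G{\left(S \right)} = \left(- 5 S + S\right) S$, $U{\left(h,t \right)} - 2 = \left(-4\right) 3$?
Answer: $-700$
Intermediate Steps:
$U{\left(h,t \right)} = -10$ ($U{\left(h,t \right)} = 2 - 12 = -10$)
$G{\left(S \right)} = - 4 S^{2}$ ($G{\left(S \right)} = - 4 S S = - 4 S^{2}$)
$K = -18$ ($K = 9 \left(-2\right) = -18$)
$p{\left(L \right)} = \frac{7}{4}$ ($p{\left(L \right)} = \frac{6 - -1}{4} = \frac{6 + 1}{4} = \frac{1}{4} \cdot 7 = \frac{7}{4}$)
$G{\left(U{\left(-3,u{\left(-2 \right)} \right)} \right)} p{\left(K \right)} = - 4 \left(-10\right)^{2} \cdot \frac{7}{4} = \left(-4\right) 100 \cdot \frac{7}{4} = \left(-400\right) \frac{7}{4} = -700$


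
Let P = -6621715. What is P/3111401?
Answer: -6621715/3111401 ≈ -2.1282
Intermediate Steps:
P/3111401 = -6621715/3111401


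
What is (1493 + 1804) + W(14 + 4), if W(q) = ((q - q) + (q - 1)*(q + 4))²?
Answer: 143173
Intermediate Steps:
W(q) = (-1 + q)²*(4 + q)² (W(q) = (0 + (-1 + q)*(4 + q))² = ((-1 + q)*(4 + q))² = (-1 + q)²*(4 + q)²)
(1493 + 1804) + W(14 + 4) = (1493 + 1804) + (-1 + (14 + 4))²*(4 + (14 + 4))² = 3297 + (-1 + 18)²*(4 + 18)² = 3297 + 17²*22² = 3297 + 289*484 = 3297 + 139876 = 143173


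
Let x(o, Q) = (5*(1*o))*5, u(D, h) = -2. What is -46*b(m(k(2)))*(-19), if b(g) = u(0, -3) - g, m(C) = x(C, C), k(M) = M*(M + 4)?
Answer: -263948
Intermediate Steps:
k(M) = M*(4 + M)
x(o, Q) = 25*o (x(o, Q) = (5*o)*5 = 25*o)
m(C) = 25*C
b(g) = -2 - g
-46*b(m(k(2)))*(-19) = -46*(-2 - 25*2*(4 + 2))*(-19) = -46*(-2 - 25*2*6)*(-19) = -46*(-2 - 25*12)*(-19) = -46*(-2 - 1*300)*(-19) = -46*(-2 - 300)*(-19) = -46*(-302)*(-19) = 13892*(-19) = -263948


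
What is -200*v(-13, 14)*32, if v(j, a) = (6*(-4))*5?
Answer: 768000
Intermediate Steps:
v(j, a) = -120 (v(j, a) = -24*5 = -120)
-200*v(-13, 14)*32 = -200*(-120)*32 = 24000*32 = 768000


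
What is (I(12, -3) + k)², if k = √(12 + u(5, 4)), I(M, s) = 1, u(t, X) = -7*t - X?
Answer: -26 + 6*I*√3 ≈ -26.0 + 10.392*I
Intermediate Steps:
u(t, X) = -X - 7*t
k = 3*I*√3 (k = √(12 + (-1*4 - 7*5)) = √(12 + (-4 - 35)) = √(12 - 39) = √(-27) = 3*I*√3 ≈ 5.1962*I)
(I(12, -3) + k)² = (1 + 3*I*√3)²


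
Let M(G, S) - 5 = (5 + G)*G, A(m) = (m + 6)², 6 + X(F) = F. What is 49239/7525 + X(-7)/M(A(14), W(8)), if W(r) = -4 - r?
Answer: 1595373274/243817525 ≈ 6.5433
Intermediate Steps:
X(F) = -6 + F
A(m) = (6 + m)²
M(G, S) = 5 + G*(5 + G) (M(G, S) = 5 + (5 + G)*G = 5 + G*(5 + G))
49239/7525 + X(-7)/M(A(14), W(8)) = 49239/7525 + (-6 - 7)/(5 + ((6 + 14)²)² + 5*(6 + 14)²) = 49239*(1/7525) - 13/(5 + (20²)² + 5*20²) = 49239/7525 - 13/(5 + 400² + 5*400) = 49239/7525 - 13/(5 + 160000 + 2000) = 49239/7525 - 13/162005 = 1595373274/243817525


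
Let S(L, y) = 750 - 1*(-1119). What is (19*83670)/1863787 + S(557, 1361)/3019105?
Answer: 4803045209553/5626968650635 ≈ 0.85358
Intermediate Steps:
S(L, y) = 1869 (S(L, y) = 750 + 1119 = 1869)
(19*83670)/1863787 + S(557, 1361)/3019105 = (19*83670)/1863787 + 1869/3019105 = 1589730*(1/1863787) + 1869*(1/3019105) = 1589730/1863787 + 1869/3019105 = 4803045209553/5626968650635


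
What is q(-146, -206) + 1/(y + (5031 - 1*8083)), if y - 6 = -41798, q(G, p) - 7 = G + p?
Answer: -15471181/44844 ≈ -345.00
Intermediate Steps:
q(G, p) = 7 + G + p (q(G, p) = 7 + (G + p) = 7 + G + p)
y = -41792 (y = 6 - 41798 = -41792)
q(-146, -206) + 1/(y + (5031 - 1*8083)) = (7 - 146 - 206) + 1/(-41792 + (5031 - 1*8083)) = -345 + 1/(-41792 + (5031 - 8083)) = -345 + 1/(-41792 - 3052) = -345 + 1/(-44844) = -345 - 1/44844 = -15471181/44844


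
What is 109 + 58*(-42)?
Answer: -2327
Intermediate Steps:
109 + 58*(-42) = 109 - 2436 = -2327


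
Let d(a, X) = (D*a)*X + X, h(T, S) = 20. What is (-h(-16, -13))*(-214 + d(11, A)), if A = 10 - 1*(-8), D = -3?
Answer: 15800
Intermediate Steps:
A = 18 (A = 10 + 8 = 18)
d(a, X) = X - 3*X*a (d(a, X) = (-3*a)*X + X = -3*X*a + X = X - 3*X*a)
(-h(-16, -13))*(-214 + d(11, A)) = (-1*20)*(-214 + 18*(1 - 3*11)) = -20*(-214 + 18*(1 - 33)) = -20*(-214 + 18*(-32)) = -20*(-214 - 576) = -20*(-790) = 15800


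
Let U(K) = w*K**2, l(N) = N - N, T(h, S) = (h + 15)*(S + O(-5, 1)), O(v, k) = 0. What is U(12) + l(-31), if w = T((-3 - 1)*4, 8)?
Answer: -1152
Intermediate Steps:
T(h, S) = S*(15 + h) (T(h, S) = (h + 15)*(S + 0) = (15 + h)*S = S*(15 + h))
l(N) = 0
w = -8 (w = 8*(15 + (-3 - 1)*4) = 8*(15 - 4*4) = 8*(15 - 16) = 8*(-1) = -8)
U(K) = -8*K**2
U(12) + l(-31) = -8*12**2 + 0 = -8*144 + 0 = -1152 + 0 = -1152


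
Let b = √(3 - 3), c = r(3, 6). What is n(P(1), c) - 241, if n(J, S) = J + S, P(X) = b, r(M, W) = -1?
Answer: -242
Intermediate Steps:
c = -1
b = 0 (b = √0 = 0)
P(X) = 0
n(P(1), c) - 241 = (0 - 1) - 241 = -1 - 241 = -242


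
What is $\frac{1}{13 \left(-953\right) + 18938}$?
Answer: $\frac{1}{6549} \approx 0.00015269$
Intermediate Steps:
$\frac{1}{13 \left(-953\right) + 18938} = \frac{1}{-12389 + 18938} = \frac{1}{6549}$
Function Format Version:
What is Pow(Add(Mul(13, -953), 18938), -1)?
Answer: Rational(1, 6549) ≈ 0.00015269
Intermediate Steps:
Pow(Add(Mul(13, -953), 18938), -1) = Pow(Add(-12389, 18938), -1) = Pow(6549, -1) = Rational(1, 6549)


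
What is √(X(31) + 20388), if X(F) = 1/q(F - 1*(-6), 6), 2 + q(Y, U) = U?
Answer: √81553/2 ≈ 142.79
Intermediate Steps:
q(Y, U) = -2 + U
X(F) = ¼ (X(F) = 1/(-2 + 6) = 1/4 = ¼)
√(X(31) + 20388) = √(¼ + 20388) = √(81553/4) = √81553/2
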